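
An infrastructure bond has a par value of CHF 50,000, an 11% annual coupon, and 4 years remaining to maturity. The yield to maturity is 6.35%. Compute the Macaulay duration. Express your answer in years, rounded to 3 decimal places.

Periodic yield y = 0.0635. Discount each cash flow and weight by its year:
  t   CF        PV=CF/(1+0.0635)^t    t·PV
  1     5,500.00     5,171.6032     5,171.6032
  2     5,500.00     4,862.8145     9,725.6290
  3     5,500.00     4,572.4631    13,717.3892
  4    55,500.00    43,385.3401   173,541.3604
  Σ                 57,992.2208   202,155.9817
Price P = Σ PV = 57,992.2208.
Macaulay duration = Σ(t·PV) / P = 202,155.9817 / 57,992.2208 = 3.48592 years.

3.486 years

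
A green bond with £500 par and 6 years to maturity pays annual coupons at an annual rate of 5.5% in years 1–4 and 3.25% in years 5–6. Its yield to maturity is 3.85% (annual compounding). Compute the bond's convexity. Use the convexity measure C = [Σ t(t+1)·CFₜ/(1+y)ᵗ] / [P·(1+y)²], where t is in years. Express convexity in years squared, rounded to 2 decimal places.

With y = 0.0385:
  t   CF        PV=CF/(1+0.0385)^t    t·PV        t(t+1)·PV
  1        27.50        26.4805        26.4805          52.9610
  2        27.50        25.4988        50.9976         152.9928
  3        27.50        24.5535        73.6605         294.6419
  4        27.50        23.6432        94.5729         472.8645
  5        16.25        13.4531        67.2653         403.5916
  6       516.25       411.5485     2,469.2912      17,285.0384
  Σ                    525.1776     2,782.2679      18,662.0902
P = 525.1776.
Convexity = Σ t(t+1)·PV / [P·(1+y)²] = 18,662.0902 / (525.1776 × 1.078482) = 32.94891.

32.95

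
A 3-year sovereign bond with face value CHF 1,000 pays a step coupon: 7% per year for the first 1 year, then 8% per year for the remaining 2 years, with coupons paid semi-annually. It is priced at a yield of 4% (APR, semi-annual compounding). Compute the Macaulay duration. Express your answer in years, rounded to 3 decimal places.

Periodic yield y = 0.02. Discount each cash flow and weight by its period:
  t   CF        PV=CF/(1+0.02)^t    t·PV
  1        35.00        34.3137        34.3137
  2        35.00        33.6409        67.2818
  3        40.00        37.6929       113.0787
  4        40.00        36.9538       147.8153
  5        40.00        36.2292       181.1462
  6     1,040.00       923.4902     5,540.9414
  Σ                  1,102.3208     6,084.5771
Price P = Σ PV = 1,102.3208.
Macaulay duration = Σ(t·PV) / P = 6,084.5771 / 1,102.3208 = 5.51979 half-year periods.
In years: 5.51979 / 2 = 2.75989 years.

2.760 years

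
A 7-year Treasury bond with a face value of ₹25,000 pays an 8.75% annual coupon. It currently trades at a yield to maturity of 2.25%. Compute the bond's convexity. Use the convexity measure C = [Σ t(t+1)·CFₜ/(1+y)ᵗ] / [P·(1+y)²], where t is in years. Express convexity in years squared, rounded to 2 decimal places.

41.14

With y = 0.0225:
  t   CF        PV=CF/(1+0.0225)^t    t·PV        t(t+1)·PV
  1     2,187.50     2,139.3643     2,139.3643       4,278.7286
  2     2,187.50     2,092.2878     4,184.5757      12,553.7270
  3     2,187.50     2,046.2473     6,138.7418      24,554.9672
  4     2,187.50     2,001.2198     8,004.8793      40,024.3964
  5     2,187.50     1,957.1832     9,785.9160      58,715.4959
  6     2,187.50     1,914.1156    11,484.6936      80,392.8550
  7    27,187.50    23,266.2322   162,863.6252   1,302,909.0015
  Σ                 35,416.6502   204,601.7958   1,523,429.1715
P = 35,416.6502.
Convexity = Σ t(t+1)·PV / [P·(1+y)²] = 1,523,429.1715 / (35,416.6502 × 1.045506) = 41.14226.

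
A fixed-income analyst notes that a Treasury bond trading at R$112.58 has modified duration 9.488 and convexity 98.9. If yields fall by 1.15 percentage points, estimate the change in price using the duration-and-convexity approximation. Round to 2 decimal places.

+R$13.02

Duration effect: -D_mod·Δy = -9.488 × (-0.0115) = +0.109112
Convexity effect: ½·C·(Δy)² = 0.5 × 98.9 × (-0.0115)² = +0.0065397625
ΔP/P ≈ +0.109112 + 0.0065397625 = +0.1156517625
ΔP ≈ 112.58 × (+0.1156517625) = +13.02007542225.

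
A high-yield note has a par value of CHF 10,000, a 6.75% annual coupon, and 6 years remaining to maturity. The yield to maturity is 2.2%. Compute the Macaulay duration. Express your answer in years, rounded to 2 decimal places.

5.23 years

Periodic yield y = 0.022. Discount each cash flow and weight by its year:
  t   CF        PV=CF/(1+0.022)^t    t·PV
  1       675.00       660.4697       660.4697
  2       675.00       646.2521     1,292.5042
  3       675.00       632.3406     1,897.0219
  4       675.00       618.7286     2,474.9144
  5       675.00       605.4096     3,027.0479
  6    10,675.00     9,368.3371    56,210.0225
  Σ                 12,531.5377    65,561.9806
Price P = Σ PV = 12,531.5377.
Macaulay duration = Σ(t·PV) / P = 65,561.9806 / 12,531.5377 = 5.23176 years.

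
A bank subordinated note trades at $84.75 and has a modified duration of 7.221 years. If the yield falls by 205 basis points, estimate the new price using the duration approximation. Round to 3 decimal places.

Duration approximation: ΔP/P ≈ -D_mod · Δy = -7.221 × (-0.0205) = +0.1480305.
New price ≈ 84.75 × (1 + 0.1480305) = 97.295584875.

$97.296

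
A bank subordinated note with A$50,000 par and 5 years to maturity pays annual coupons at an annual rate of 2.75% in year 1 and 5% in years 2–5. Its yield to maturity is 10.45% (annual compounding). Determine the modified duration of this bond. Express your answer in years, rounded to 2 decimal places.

4.14 years

Periodic yield y = 0.1045. First find Macaulay duration:
  t   CF        PV=CF/(1+0.1045)^t    t·PV
  1     1,375.00     1,244.9072     1,244.9072
  2     2,500.00     2,049.3143     4,098.6286
  3     2,500.00     1,855.4226     5,566.2679
  4     2,500.00     1,679.8756     6,719.5025
  5    52,500.00    31,939.6904   159,698.4521
  Σ                 38,769.2102   177,327.7582
P = 38,769.2102; Macaulay duration = 177,327.7582 / 38,769.2102 = 4.57393 years.
Modified duration = D_Mac / (1 + y) = 4.57393 / 1.1045 = 4.14118 years.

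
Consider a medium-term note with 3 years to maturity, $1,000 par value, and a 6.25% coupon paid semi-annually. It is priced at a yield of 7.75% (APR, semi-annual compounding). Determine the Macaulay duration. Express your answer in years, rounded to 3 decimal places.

Periodic yield y = 0.03875. Discount each cash flow and weight by its period:
  t   CF        PV=CF/(1+0.03875)^t    t·PV
  1        31.25        30.0842        30.0842
  2        31.25        28.9620        57.9239
  3        31.25        27.8815        83.6446
  4        31.25        26.8414       107.3658
  5        31.25        25.8401       129.2007
  6     1,031.25       820.9141     4,925.4849
  Σ                    960.5235     5,333.7042
Price P = Σ PV = 960.5235.
Macaulay duration = Σ(t·PV) / P = 5,333.7042 / 960.5235 = 5.55291 half-year periods.
In years: 5.55291 / 2 = 2.77646 years.

2.776 years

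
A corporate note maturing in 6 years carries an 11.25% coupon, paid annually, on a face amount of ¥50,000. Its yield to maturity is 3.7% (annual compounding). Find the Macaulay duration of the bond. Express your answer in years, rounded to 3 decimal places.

4.891 years

Periodic yield y = 0.037. Discount each cash flow and weight by its year:
  t   CF        PV=CF/(1+0.037)^t    t·PV
  1     5,625.00     5,424.3009     5,424.3009
  2     5,625.00     5,230.7626    10,461.5253
  3     5,625.00     5,044.1298    15,132.3895
  4     5,625.00     4,864.1561    19,456.6243
  5     5,625.00     4,690.6037    23,453.0187
  6    55,625.00    44,729.8545   268,379.1271
  Σ                 69,983.8077   342,306.9858
Price P = Σ PV = 69,983.8077.
Macaulay duration = Σ(t·PV) / P = 342,306.9858 / 69,983.8077 = 4.89123 years.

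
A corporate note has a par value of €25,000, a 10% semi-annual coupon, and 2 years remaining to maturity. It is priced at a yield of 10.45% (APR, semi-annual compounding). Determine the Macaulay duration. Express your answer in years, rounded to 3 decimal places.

1.861 years

Periodic yield y = 0.05225. Discount each cash flow and weight by its period:
  t   CF        PV=CF/(1+0.05225)^t    t·PV
  1     1,250.00     1,187.9306     1,187.9306
  2     1,250.00     1,128.9433     2,257.8867
  3     1,250.00     1,072.8851     3,218.6553
  4    26,250.00    21,411.8193    85,647.2773
  Σ                 24,801.5784    92,311.7499
Price P = Σ PV = 24,801.5784.
Macaulay duration = Σ(t·PV) / P = 92,311.7499 / 24,801.5784 = 3.72201 half-year periods.
In years: 3.72201 / 2 = 1.86101 years.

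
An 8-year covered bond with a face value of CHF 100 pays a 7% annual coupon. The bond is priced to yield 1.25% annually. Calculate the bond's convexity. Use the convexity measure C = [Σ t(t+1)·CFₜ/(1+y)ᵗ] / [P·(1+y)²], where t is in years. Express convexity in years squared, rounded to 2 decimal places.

With y = 0.0125:
  t   CF        PV=CF/(1+0.0125)^t    t·PV        t(t+1)·PV
  1         7.00         6.9136         6.9136          13.8272
  2         7.00         6.8282        13.6565          40.9694
  3         7.00         6.7439        20.2318          80.9271
  4         7.00         6.6607        26.6427         133.2134
  5         7.00         6.5784        32.8922         197.3532
  6         7.00         6.4972        38.9833         272.8834
  7         7.00         6.4170        44.9191         359.3526
  8       107.00        96.8776       775.0211       6,975.1896
  Σ                    143.5167       959.2602       8,073.7159
P = 143.5167.
Convexity = Σ t(t+1)·PV / [P·(1+y)²] = 8,073.7159 / (143.5167 × 1.025156) = 54.87581.

54.88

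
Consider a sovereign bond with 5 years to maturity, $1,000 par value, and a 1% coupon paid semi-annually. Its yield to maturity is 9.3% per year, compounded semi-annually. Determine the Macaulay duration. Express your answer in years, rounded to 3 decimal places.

4.858 years

Periodic yield y = 0.0465. Discount each cash flow and weight by its period:
  t   CF        PV=CF/(1+0.0465)^t    t·PV
  1         5.00         4.7778         4.7778
  2         5.00         4.5655         9.1311
  3         5.00         4.3627        13.0880
  4         5.00         4.1688        16.6753
  5         5.00         3.9836        19.9179
  6         5.00         3.8066        22.8395
  7         5.00         3.6374        25.4621
  8         5.00         3.4758        27.8065
  9         5.00         3.3214        29.8923
  10    1,005.00       637.9310     6,379.3104
  Σ                    674.0307     6,548.9008
Price P = Σ PV = 674.0307.
Macaulay duration = Σ(t·PV) / P = 6,548.9008 / 674.0307 = 9.71603 half-year periods.
In years: 9.71603 / 2 = 4.85801 years.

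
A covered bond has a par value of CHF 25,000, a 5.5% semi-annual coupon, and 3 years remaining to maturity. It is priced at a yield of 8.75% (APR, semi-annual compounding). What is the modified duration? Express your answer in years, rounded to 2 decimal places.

2.68 years

Periodic yield y = 0.04375. First find Macaulay duration:
  t   CF        PV=CF/(1+0.04375)^t    t·PV
  1       687.50       658.6826       658.6826
  2       687.50       631.0732     1,262.1464
  3       687.50       604.6210     1,813.8630
  4       687.50       579.2776     2,317.1105
  5       687.50       554.9965     2,774.9826
  6    25,687.50    19,867.4857   119,204.9140
  Σ                 22,896.1366   128,031.6991
P = 22,896.1366; Macaulay duration = 128,031.6991 / 22,896.1366 = 5.59185 half-year periods = 2.79592 years.
Modified duration = D_Mac / (1 + y) = 2.79592 / 1.04375 = 2.67873 years.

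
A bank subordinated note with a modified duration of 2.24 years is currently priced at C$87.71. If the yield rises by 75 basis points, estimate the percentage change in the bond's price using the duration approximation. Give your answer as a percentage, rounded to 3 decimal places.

-1.680%

Duration approximation: ΔP/P ≈ -D_mod · Δy = -2.24 × (+0.0075) = -0.016800.
As a percentage: -1.6800%.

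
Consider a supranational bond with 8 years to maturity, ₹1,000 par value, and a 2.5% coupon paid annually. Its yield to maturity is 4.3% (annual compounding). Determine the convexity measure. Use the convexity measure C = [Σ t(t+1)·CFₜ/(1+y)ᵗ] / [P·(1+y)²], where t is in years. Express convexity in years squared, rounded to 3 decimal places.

58.514

With y = 0.043:
  t   CF        PV=CF/(1+0.043)^t    t·PV        t(t+1)·PV
  1        25.00        23.9693        23.9693          47.9386
  2        25.00        22.9811        45.9623         137.8868
  3        25.00        22.0337        66.1010         264.4042
  4        25.00        21.1253        84.5012         422.5059
  5        25.00        20.2544       101.2718         607.6307
  6        25.00        19.4193       116.5160         815.6117
  7        25.00        18.6187       130.3310       1,042.6484
  8     1,025.00       731.8960     5,855.1683      52,696.5150
  Σ                    880.2979     6,423.8209      56,035.1413
P = 880.2979.
Convexity = Σ t(t+1)·PV / [P·(1+y)²] = 56,035.1413 / (880.2979 × 1.087849) = 58.51433.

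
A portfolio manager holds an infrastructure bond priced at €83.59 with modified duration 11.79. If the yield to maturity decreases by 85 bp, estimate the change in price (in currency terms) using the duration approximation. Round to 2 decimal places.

Duration approximation: ΔP/P ≈ -D_mod · Δy = -11.79 × (-0.0085) = +0.100215.
ΔP ≈ 83.59 × (+0.100215) = +8.37697185.

+€8.38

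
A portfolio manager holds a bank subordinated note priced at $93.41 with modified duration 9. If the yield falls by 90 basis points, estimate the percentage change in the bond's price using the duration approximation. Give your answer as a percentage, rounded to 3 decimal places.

+8.100%

Duration approximation: ΔP/P ≈ -D_mod · Δy = -9 × (-0.009) = +0.081000.
As a percentage: +8.1000%.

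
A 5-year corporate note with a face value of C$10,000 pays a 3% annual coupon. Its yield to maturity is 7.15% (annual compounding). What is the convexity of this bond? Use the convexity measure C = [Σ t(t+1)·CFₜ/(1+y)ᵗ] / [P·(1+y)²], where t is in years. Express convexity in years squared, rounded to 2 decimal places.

23.95

With y = 0.0715:
  t   CF        PV=CF/(1+0.0715)^t    t·PV        t(t+1)·PV
  1       300.00       279.9813       279.9813         559.9627
  2       300.00       261.2985       522.5970       1,567.7910
  3       300.00       243.8623       731.5870       2,926.3480
  4       300.00       227.5897       910.3587       4,551.7935
  5    10,300.00     7,292.4985    36,462.4924     218,774.9547
  Σ                  8,305.2303    38,907.0165     228,380.8498
P = 8,305.2303.
Convexity = Σ t(t+1)·PV / [P·(1+y)²] = 228,380.8498 / (8,305.2303 × 1.148112) = 23.95100.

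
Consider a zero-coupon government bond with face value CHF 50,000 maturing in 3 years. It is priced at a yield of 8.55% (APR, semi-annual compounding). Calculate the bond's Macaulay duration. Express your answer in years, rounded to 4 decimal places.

A zero-coupon bond has a single cash flow at maturity, so its Macaulay duration equals its maturity: 3 years.
(Equivalently: 6 semi-annual periods ÷ 2 = 3 years.)

3.0000 years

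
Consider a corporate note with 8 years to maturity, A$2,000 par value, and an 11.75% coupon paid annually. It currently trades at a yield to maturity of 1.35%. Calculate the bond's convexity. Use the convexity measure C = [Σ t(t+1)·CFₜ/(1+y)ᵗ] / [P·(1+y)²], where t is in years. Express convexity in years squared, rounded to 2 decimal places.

With y = 0.0135:
  t   CF        PV=CF/(1+0.0135)^t    t·PV        t(t+1)·PV
  1       235.00       231.8698       231.8698         463.7395
  2       235.00       228.7812       457.5624       1,372.6873
  3       235.00       225.7338       677.2014       2,708.8057
  4       235.00       222.7270       890.9080       4,454.5398
  5       235.00       219.7602     1,098.8011       6,592.8068
  6       235.00       216.8330     1,300.9979       9,106.9853
  7       235.00       213.9447     1,497.6131      11,980.9048
  8     2,235.00     2,007.6477    16,061.1815     144,550.6336
  Σ                  3,567.2974    22,216.1352     181,231.1028
P = 3,567.2974.
Convexity = Σ t(t+1)·PV / [P·(1+y)²] = 181,231.1028 / (3,567.2974 × 1.027182) = 49.45907.

49.46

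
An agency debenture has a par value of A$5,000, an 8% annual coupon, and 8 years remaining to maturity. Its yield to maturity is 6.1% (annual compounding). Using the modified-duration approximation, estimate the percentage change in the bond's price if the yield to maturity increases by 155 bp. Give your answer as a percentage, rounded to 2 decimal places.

Periodic yield y = 0.061. Modified duration first:
  t   CF        PV=CF/(1+0.061)^t    t·PV
  1       400.00       377.0028       377.0028
  2       400.00       355.3278       710.6557
  3       400.00       334.8990     1,004.6970
  4       400.00       315.6447     1,262.5787
  5       400.00       297.4973     1,487.4866
  6       400.00       280.3933     1,682.3600
  7       400.00       264.2727     1,849.9089
  8     5,400.00     3,362.5650    26,900.5200
  Σ                  5,587.6027    35,275.2097
P = 5,587.6027; D_Mac = 6.31312 yrs; D_mod = 6.31312/(1+0.061) = 5.95016 yrs.
ΔP/P ≈ -D_mod · Δy = -5.95016 × (+0.0155) = -0.092227 = -9.2227%.

-9.22%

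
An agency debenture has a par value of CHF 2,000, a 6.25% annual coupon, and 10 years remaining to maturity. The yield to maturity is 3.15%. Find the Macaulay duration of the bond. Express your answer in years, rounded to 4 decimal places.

Periodic yield y = 0.0315. Discount each cash flow and weight by its year:
  t   CF        PV=CF/(1+0.0315)^t    t·PV
  1       125.00       121.1827       121.1827
  2       125.00       117.4821       234.9641
  3       125.00       113.8944       341.6832
  4       125.00       110.4163       441.6651
  5       125.00       107.0444       535.2219
  6       125.00       103.7754       622.6527
  7       125.00       100.6063       704.2444
  8       125.00        97.5340       780.2722
  9       125.00        94.5555       850.9997
  10    2,125.00     1,558.3558    15,583.5576
  Σ                  2,524.8470    20,216.4437
Price P = Σ PV = 2,524.8470.
Macaulay duration = Σ(t·PV) / P = 20,216.4437 / 2,524.8470 = 8.00700 years.

8.0070 years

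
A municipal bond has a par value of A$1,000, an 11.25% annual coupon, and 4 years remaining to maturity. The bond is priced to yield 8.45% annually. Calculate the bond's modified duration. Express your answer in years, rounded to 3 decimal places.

Periodic yield y = 0.0845. First find Macaulay duration:
  t   CF        PV=CF/(1+0.0845)^t    t·PV
  1       112.50       103.7344       103.7344
  2       112.50        95.6519       191.3037
  3       112.50        88.1990       264.5971
  4     1,112.50       804.2328     3,216.9313
  Σ                  1,091.8182     3,776.5666
P = 1,091.8182; Macaulay duration = 3,776.5666 / 1,091.8182 = 3.45897 years.
Modified duration = D_Mac / (1 + y) = 3.45897 / 1.0845 = 3.18946 years.

3.189 years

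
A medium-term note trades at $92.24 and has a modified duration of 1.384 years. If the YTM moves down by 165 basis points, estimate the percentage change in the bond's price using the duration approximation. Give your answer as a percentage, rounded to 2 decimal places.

Duration approximation: ΔP/P ≈ -D_mod · Δy = -1.384 × (-0.0165) = +0.022836.
As a percentage: +2.2836%.

+2.28%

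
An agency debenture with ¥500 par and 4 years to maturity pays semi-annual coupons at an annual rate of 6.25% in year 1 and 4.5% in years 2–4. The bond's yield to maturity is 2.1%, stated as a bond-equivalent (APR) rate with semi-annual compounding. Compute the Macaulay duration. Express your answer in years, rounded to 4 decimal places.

3.6741 years

Periodic yield y = 0.0105. Discount each cash flow and weight by its period:
  t   CF        PV=CF/(1+0.0105)^t    t·PV
  1       15.625        15.4626        15.4626
  2       15.625        15.3020        30.6039
  3       11.250        10.9029        32.7088
  4       11.250        10.7896        43.1586
  5       11.250        10.6775        53.3877
  6       11.250        10.5666        63.3995
  7       11.250        10.4568        73.1975
  8      511.250       470.2651     3,762.1210
  Σ                    554.4232     4,074.0397
Price P = Σ PV = 554.4232.
Macaulay duration = Σ(t·PV) / P = 4,074.0397 / 554.4232 = 7.34825 half-year periods.
In years: 7.34825 / 2 = 3.67412 years.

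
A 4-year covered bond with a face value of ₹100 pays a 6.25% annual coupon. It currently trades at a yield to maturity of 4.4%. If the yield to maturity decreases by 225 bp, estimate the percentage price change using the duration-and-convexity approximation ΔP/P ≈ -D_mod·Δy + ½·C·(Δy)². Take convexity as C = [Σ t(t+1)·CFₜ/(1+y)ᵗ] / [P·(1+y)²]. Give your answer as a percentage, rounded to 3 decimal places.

+8.329%

With y = 0.044:
  t   CF        PV=CF/(1+0.044)^t    t·PV        t(t+1)·PV
  1         6.25         5.9866         5.9866          11.9732
  2         6.25         5.7343        11.4686          34.4057
  3         6.25         5.4926        16.4778          65.9113
  4       106.25        89.4390       357.7560       1,788.7800
  Σ                    106.6525       391.6890       1,901.0702
P = 106.6525; D_Mac = 3.67257 yrs; D_mod = 3.51779 yrs; C = 16.35408.
Duration effect: -3.51779 × (-0.0225) = +0.079150
Convexity effect: 0.5 × 16.35408 × (-0.0225)² = +0.0041396
ΔP/P ≈ +0.079150 + 0.0041396 = +0.083290 = +8.3290%.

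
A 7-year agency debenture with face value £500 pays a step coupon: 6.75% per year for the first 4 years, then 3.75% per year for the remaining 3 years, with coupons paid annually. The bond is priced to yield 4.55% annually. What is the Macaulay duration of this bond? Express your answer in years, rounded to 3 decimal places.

Periodic yield y = 0.0455. Discount each cash flow and weight by its year:
  t   CF        PV=CF/(1+0.0455)^t    t·PV
  1        33.75        32.2812        32.2812
  2        33.75        30.8763        61.7527
  3        33.75        29.5326        88.5978
  4        33.75        28.2473       112.9894
  5        18.75        15.0100        75.0501
  6        18.75        14.3568        86.1407
  7       518.75       379.9180     2,659.4259
  Σ                    530.2223     3,116.2377
Price P = Σ PV = 530.2223.
Macaulay duration = Σ(t·PV) / P = 3,116.2377 / 530.2223 = 5.87723 years.

5.877 years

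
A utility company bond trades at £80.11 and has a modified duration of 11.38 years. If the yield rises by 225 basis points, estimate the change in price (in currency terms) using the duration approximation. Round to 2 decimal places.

Duration approximation: ΔP/P ≈ -D_mod · Δy = -11.38 × (+0.0225) = -0.256050.
ΔP ≈ 80.11 × (-0.256050) = -20.5121655.

-£20.51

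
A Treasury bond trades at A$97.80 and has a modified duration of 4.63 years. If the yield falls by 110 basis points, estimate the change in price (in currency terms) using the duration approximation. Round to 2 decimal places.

+A$4.98

Duration approximation: ΔP/P ≈ -D_mod · Δy = -4.63 × (-0.011) = +0.050930.
ΔP ≈ 97.80 × (+0.050930) = +4.980954.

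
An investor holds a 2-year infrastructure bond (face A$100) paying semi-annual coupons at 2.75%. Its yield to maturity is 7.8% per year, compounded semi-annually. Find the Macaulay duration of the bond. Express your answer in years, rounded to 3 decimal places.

1.957 years

Periodic yield y = 0.039. Discount each cash flow and weight by its period:
  t   CF        PV=CF/(1+0.039)^t    t·PV
  1        1.375         1.3234         1.3234
  2        1.375         1.2737         2.5474
  3        1.375         1.2259         3.6777
  4      101.375        86.9899       347.9595
  Σ                     90.8129       355.5080
Price P = Σ PV = 90.8129.
Macaulay duration = Σ(t·PV) / P = 355.5080 / 90.8129 = 3.91473 half-year periods.
In years: 3.91473 / 2 = 1.95737 years.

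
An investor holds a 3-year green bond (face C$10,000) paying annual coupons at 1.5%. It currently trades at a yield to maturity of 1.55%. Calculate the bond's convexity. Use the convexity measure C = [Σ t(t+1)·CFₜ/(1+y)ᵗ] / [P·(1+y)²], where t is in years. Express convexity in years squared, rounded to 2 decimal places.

With y = 0.0155:
  t   CF        PV=CF/(1+0.0155)^t    t·PV        t(t+1)·PV
  1       150.00       147.7105       147.7105         295.4210
  2       150.00       145.4559       290.9118         872.7355
  3    10,150.00     9,692.2869    29,076.8606     116,307.4422
  Σ                  9,985.4533    29,515.4829     117,475.5987
P = 9,985.4533.
Convexity = Σ t(t+1)·PV / [P·(1+y)²] = 117,475.5987 / (9,985.4533 × 1.031240) = 11.40828.

11.41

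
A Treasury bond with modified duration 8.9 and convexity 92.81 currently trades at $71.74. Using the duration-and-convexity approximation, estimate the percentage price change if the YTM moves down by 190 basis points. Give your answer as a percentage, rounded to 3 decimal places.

Duration effect: -D_mod·Δy = -8.9 × (-0.019) = +0.169100
Convexity effect: ½·C·(Δy)² = 0.5 × 92.81 × (-0.019)² = +0.016752205
ΔP/P ≈ +0.169100 + 0.016752205 = +0.185852205
= +18.5852205%.

+18.585%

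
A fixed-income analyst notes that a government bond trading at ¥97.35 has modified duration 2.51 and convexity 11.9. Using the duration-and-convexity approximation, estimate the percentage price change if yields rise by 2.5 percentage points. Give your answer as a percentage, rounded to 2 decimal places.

-5.90%

Duration effect: -D_mod·Δy = -2.51 × (+0.025) = -0.062750
Convexity effect: ½·C·(Δy)² = 0.5 × 11.9 × (0.025)² = +0.00371875
ΔP/P ≈ -0.062750 + 0.00371875 = -0.05903125
= -5.903125%.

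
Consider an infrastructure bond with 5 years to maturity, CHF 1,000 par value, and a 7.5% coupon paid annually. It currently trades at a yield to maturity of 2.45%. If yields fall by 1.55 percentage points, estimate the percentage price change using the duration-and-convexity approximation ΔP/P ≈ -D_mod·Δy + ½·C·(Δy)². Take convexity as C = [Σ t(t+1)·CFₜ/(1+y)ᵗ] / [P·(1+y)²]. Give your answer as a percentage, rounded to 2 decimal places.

With y = 0.0245:
  t   CF        PV=CF/(1+0.0245)^t    t·PV        t(t+1)·PV
  1        75.00        73.2064        73.2064         146.4129
  2        75.00        71.4558       142.9116         428.7347
  3        75.00        69.7470       209.2409         836.9637
  4        75.00        68.0790       272.3162       1,361.5808
  5     1,075.00       952.4642     4,762.3209      28,573.9253
  Σ                  1,234.9524     5,459.9960      31,347.6173
P = 1,234.9524; D_Mac = 4.42122 yrs; D_mod = 4.31549 yrs; C = 24.18413.
Duration effect: -4.31549 × (-0.0155) = +0.066890
Convexity effect: 0.5 × 24.18413 × (-0.0155)² = +0.0029051
ΔP/P ≈ +0.066890 + 0.0029051 = +0.069795 = +6.9795%.

+6.98%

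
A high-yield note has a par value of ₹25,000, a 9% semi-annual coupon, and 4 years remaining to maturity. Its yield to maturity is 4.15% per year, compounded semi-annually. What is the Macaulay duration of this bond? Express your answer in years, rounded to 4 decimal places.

3.4964 years

Periodic yield y = 0.02075. Discount each cash flow and weight by its period:
  t   CF        PV=CF/(1+0.02075)^t    t·PV
  1     1,125.00     1,102.1308     1,102.1308
  2     1,125.00     1,079.7265     2,159.4529
  3     1,125.00     1,057.7776     3,173.3327
  4     1,125.00     1,036.2749     4,145.0995
  5     1,125.00     1,015.2093     5,076.0464
  6     1,125.00       994.5719     5,967.4315
  7     1,125.00       974.3541     6,820.4785
  8    26,125.00    22,166.7075   177,333.6599
  Σ                 29,426.7524   205,777.6322
Price P = Σ PV = 29,426.7524.
Macaulay duration = Σ(t·PV) / P = 205,777.6322 / 29,426.7524 = 6.99288 half-year periods.
In years: 6.99288 / 2 = 3.49644 years.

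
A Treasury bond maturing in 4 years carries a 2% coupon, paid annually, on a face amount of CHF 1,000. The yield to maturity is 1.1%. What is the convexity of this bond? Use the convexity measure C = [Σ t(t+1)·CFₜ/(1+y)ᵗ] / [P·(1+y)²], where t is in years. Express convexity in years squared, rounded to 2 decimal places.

With y = 0.011:
  t   CF        PV=CF/(1+0.011)^t    t·PV        t(t+1)·PV
  1        20.00        19.7824        19.7824          39.5648
  2        20.00        19.5672        39.1343         117.4029
  3        20.00        19.3543        58.0628         232.2511
  4     1,020.00       976.3276     3,905.3102      19,526.5512
  Σ                  1,035.0314     4,022.2897      19,915.7700
P = 1,035.0314.
Convexity = Σ t(t+1)·PV / [P·(1+y)²] = 19,915.7700 / (1,035.0314 × 1.022121) = 18.82527.

18.83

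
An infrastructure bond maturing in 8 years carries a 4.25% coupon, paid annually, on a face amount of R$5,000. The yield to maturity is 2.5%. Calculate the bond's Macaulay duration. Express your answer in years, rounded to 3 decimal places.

Periodic yield y = 0.025. Discount each cash flow and weight by its year:
  t   CF        PV=CF/(1+0.025)^t    t·PV
  1       212.50       207.3171       207.3171
  2       212.50       202.2606       404.5211
  3       212.50       197.3274       591.9821
  4       212.50       192.5145       770.0580
  5       212.50       187.8190       939.0952
  6       212.50       183.2381     1,099.4285
  7       212.50       178.7689     1,251.3820
  8     5,212.50     4,278.1415    34,225.1320
  Σ                  5,627.3870    39,488.9161
Price P = Σ PV = 5,627.3870.
Macaulay duration = Σ(t·PV) / P = 39,488.9161 / 5,627.3870 = 7.01727 years.

7.017 years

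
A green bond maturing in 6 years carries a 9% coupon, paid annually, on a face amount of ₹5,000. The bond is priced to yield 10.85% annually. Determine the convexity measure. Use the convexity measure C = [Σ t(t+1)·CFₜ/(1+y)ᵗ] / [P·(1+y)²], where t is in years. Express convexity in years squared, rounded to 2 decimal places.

25.50

With y = 0.1085:
  t   CF        PV=CF/(1+0.1085)^t    t·PV        t(t+1)·PV
  1       450.00       405.9540       405.9540         811.9080
  2       450.00       366.2192       732.4384       2,197.3152
  3       450.00       330.3737       991.1210       3,964.4840
  4       450.00       298.0367     1,192.1467       5,960.7337
  5       450.00       268.8648     1,344.3242       8,065.9455
  6     5,450.00     2,937.5300    17,625.1803     123,376.2620
  Σ                  4,606.9784    22,291.1647     144,376.6484
P = 4,606.9784.
Convexity = Σ t(t+1)·PV / [P·(1+y)²] = 144,376.6484 / (4,606.9784 × 1.228772) = 25.50406.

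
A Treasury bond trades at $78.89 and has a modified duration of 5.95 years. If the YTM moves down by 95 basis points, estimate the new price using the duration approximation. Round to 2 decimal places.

Duration approximation: ΔP/P ≈ -D_mod · Δy = -5.95 × (-0.0095) = +0.056525.
New price ≈ 78.89 × (1 + 0.056525) = 83.34925725.

$83.35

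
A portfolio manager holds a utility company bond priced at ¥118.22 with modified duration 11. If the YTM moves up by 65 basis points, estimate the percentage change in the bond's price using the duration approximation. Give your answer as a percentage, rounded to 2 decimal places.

-7.15%

Duration approximation: ΔP/P ≈ -D_mod · Δy = -11 × (+0.0065) = -0.071500.
As a percentage: -7.1500%.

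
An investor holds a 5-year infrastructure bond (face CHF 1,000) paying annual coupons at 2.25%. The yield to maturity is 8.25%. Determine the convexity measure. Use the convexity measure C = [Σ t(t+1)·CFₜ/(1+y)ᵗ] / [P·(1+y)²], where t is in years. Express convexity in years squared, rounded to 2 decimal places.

23.89

With y = 0.0825:
  t   CF        PV=CF/(1+0.0825)^t    t·PV        t(t+1)·PV
  1        22.50        20.7852        20.7852          41.5704
  2        22.50        19.2011        38.4023         115.2068
  3        22.50        17.7378        53.2133         212.8531
  4        22.50        16.3859        65.5437         327.7185
  5     1,022.50       687.8976     3,439.4880      20,636.9279
  Σ                    762.0076     3,617.4324      21,334.2767
P = 762.0076.
Convexity = Σ t(t+1)·PV / [P·(1+y)²] = 21,334.2767 / (762.0076 × 1.171806) = 23.89257.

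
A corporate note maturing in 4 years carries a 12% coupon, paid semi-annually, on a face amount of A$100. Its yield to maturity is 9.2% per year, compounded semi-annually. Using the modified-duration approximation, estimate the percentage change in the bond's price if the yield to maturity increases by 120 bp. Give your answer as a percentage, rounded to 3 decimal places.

-3.815%

Periodic yield y = 0.046. Modified duration first:
  t   CF        PV=CF/(1+0.046)^t    t·PV
  1         6.00         5.7361         5.7361
  2         6.00         5.4839        10.9678
  3         6.00         5.2427        15.7281
  4         6.00         5.0122        20.0486
  5         6.00         4.7917        23.9587
  6         6.00         4.5810        27.4861
  7         6.00         4.3795        30.6568
  8       106.00        73.9694       591.7556
  Σ                    109.1966       726.3378
P = 109.1966; D_Mac = 6.65165 half-year periods = 3.32583 yrs; D_mod = 3.32583/(1+0.046) = 3.17957 yrs.
ΔP/P ≈ -D_mod · Δy = -3.17957 × (+0.012) = -0.038155 = -3.8155%.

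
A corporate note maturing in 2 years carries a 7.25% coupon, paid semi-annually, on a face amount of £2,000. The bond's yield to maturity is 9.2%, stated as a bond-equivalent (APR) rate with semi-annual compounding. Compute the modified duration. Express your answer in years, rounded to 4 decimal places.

1.8120 years

Periodic yield y = 0.046. First find Macaulay duration:
  t   CF        PV=CF/(1+0.046)^t    t·PV
  1        72.50        69.3117        69.3117
  2        72.50        66.2635       132.5271
  3        72.50        63.3495       190.0484
  4     2,072.50     1,731.2819     6,925.1278
  Σ                  1,930.2066     7,317.0149
P = 1,930.2066; Macaulay duration = 7,317.0149 / 1,930.2066 = 3.79079 half-year periods = 1.89540 years.
Modified duration = D_Mac / (1 + y) = 1.89540 / 1.046 = 1.81204 years.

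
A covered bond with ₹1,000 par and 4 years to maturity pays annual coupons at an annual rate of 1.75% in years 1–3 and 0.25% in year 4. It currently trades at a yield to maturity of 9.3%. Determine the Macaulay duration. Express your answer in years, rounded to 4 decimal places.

3.8785 years

Periodic yield y = 0.093. Discount each cash flow and weight by its year:
  t   CF        PV=CF/(1+0.093)^t    t·PV
  1        17.50        16.0110        16.0110
  2        17.50        14.6487        29.2973
  3        17.50        13.4022        40.2067
  4     1,002.50       702.4311     2,809.7244
  Σ                    746.4930     2,895.2394
Price P = Σ PV = 746.4930.
Macaulay duration = Σ(t·PV) / P = 2,895.2394 / 746.4930 = 3.87845 years.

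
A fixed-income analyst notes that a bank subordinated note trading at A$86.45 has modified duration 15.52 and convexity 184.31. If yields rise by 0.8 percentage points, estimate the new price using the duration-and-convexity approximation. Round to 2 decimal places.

Duration effect: -D_mod·Δy = -15.52 × (+0.008) = -0.124160
Convexity effect: ½·C·(Δy)² = 0.5 × 184.31 × (0.008)² = +0.00589792
ΔP/P ≈ -0.124160 + 0.00589792 = -0.11826208
New price ≈ 86.45 × (1 - 0.11826208) = 76.226243184.

A$76.23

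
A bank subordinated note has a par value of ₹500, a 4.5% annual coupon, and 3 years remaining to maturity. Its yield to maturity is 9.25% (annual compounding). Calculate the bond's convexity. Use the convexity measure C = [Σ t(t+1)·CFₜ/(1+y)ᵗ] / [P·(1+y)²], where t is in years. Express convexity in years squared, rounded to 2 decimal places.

With y = 0.0925:
  t   CF        PV=CF/(1+0.0925)^t    t·PV        t(t+1)·PV
  1        22.50        20.5950        20.5950          41.1899
  2        22.50        18.8512        37.7025         113.1074
  3       522.50       400.7024     1,202.1072       4,808.4290
  Σ                    440.1486     1,260.4047       4,962.7263
P = 440.1486.
Convexity = Σ t(t+1)·PV / [P·(1+y)²] = 4,962.7263 / (440.1486 × 1.193556) = 9.44666.

9.45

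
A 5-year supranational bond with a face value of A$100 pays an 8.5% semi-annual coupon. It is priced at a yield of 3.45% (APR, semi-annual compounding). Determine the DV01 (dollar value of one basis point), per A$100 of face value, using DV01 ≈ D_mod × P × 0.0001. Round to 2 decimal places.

A$0.05

Periodic yield y = 0.01725.
  t   CF        PV=CF/(1+0.01725)^t    t·PV
  1         4.25         4.1779         4.1779
  2         4.25         4.1071         8.2142
  3         4.25         4.0374        12.1123
  4         4.25         3.9690        15.8759
  5         4.25         3.9017        19.5083
  6         4.25         3.8355        23.0130
  7         4.25         3.7705        26.3933
  8         4.25         3.7065        29.6522
  9         4.25         3.6437        32.7931
  10      104.25        87.8616       878.6159
  Σ                    123.0109     1,050.3562
P = 123.0109; D_Mac = 8.53873 half-year periods = 4.26936 yrs; D_mod = 4.19697 yrs.
DV01 ≈ 4.19697 × 123.0109 × 0.0001 = 0.051627.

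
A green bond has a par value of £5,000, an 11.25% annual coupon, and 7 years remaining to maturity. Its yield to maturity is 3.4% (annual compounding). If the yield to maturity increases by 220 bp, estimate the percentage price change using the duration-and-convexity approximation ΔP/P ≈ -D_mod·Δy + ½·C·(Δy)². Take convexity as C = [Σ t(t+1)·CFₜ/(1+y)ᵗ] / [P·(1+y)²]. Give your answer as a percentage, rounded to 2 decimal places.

With y = 0.034:
  t   CF        PV=CF/(1+0.034)^t    t·PV        t(t+1)·PV
  1       562.50       544.0039       544.0039       1,088.0077
  2       562.50       526.1159     1,052.2319       3,156.6956
  3       562.50       508.8162     1,526.4485       6,105.7941
  4       562.50       492.0853     1,968.3411       9,841.7056
  5       562.50       475.9045     2,379.5226      14,277.1357
  6       562.50       460.2558     2,761.5350      19,330.7447
  7     5,562.50     4,401.7589    30,812.3124     246,498.4993
  Σ                  7,408.9405    41,044.3954     300,298.5827
P = 7,408.9405; D_Mac = 5.53985 yrs; D_mod = 5.35769 yrs; C = 37.91020.
Duration effect: -5.35769 × (+0.022) = -0.117869
Convexity effect: 0.5 × 37.91020 × (0.022)² = +0.0091743
ΔP/P ≈ -0.117869 + 0.0091743 = -0.108695 = -10.8695%.

-10.87%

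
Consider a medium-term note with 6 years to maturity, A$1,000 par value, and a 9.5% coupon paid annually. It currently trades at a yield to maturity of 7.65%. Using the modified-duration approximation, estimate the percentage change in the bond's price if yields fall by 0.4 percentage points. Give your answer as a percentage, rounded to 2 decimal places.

+1.82%

Periodic yield y = 0.0765. Modified duration first:
  t   CF        PV=CF/(1+0.0765)^t    t·PV
  1        95.00        88.2490        88.2490
  2        95.00        81.9777       163.9553
  3        95.00        76.1520       228.4561
  4        95.00        70.7404       282.9616
  5        95.00        65.7133       328.5666
  6     1,095.00       703.6066     4,221.6397
  Σ                  1,086.4390     5,313.8283
P = 1,086.4390; D_Mac = 4.89105 yrs; D_mod = 4.89105/(1+0.0765) = 4.54347 yrs.
ΔP/P ≈ -D_mod · Δy = -4.54347 × (-0.004) = +0.018174 = +1.8174%.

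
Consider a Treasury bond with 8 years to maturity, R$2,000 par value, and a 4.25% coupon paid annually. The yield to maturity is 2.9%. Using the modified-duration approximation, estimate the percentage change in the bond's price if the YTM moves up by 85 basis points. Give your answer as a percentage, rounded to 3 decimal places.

-5.784%

Periodic yield y = 0.029. Modified duration first:
  t   CF        PV=CF/(1+0.029)^t    t·PV
  1        85.00        82.6045        82.6045
  2        85.00        80.2765       160.5529
  3        85.00        78.0140       234.0421
  4        85.00        75.8154       303.2616
  5        85.00        73.6787       368.3936
  6        85.00        71.6023       429.6135
  7        85.00        69.5843       487.0901
  8     2,085.00     1,658.7581    13,270.0649
  Σ                  2,190.3338    15,335.6233
P = 2,190.3338; D_Mac = 7.00150 yrs; D_mod = 7.00150/(1+0.029) = 6.80418 yrs.
ΔP/P ≈ -D_mod · Δy = -6.80418 × (+0.0085) = -0.057836 = -5.7836%.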